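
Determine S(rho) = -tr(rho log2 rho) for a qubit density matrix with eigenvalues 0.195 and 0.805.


S = -p*log2(p) - (1-p)*log2(1-p)
p = 0.1950, 1-p = 0.8050
= -0.1950 * log2(0.1950) - 0.8050 * log2(0.8050)
= -(-0.4599) - (-0.2519)
= 0.7118

0.7118


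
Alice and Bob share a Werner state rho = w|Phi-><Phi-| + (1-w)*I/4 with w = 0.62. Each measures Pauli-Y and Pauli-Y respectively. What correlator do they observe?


|Phi-> = (|00> - |11>)/sqrt(2)
For the pure Bell state, <Y_A Y_B> = +1 (Bell-state Pauli correlator).
The maximally-mixed part I/4 has tr(I/4 * P tensor P) = 0 for any traceless Pauli P.
So <Y_A Y_B>_rho = w * (+1) + (1 - w) * 0
= 0.62 * (+1)
= 0.6200

0.6200


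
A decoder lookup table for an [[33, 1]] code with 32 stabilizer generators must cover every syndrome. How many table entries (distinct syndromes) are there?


Each stabilizer generator gives a binary (+1 or -1) measurement outcome.
With 32 independent generators:
Total syndromes = 2^32
= 4294967296

4294967296


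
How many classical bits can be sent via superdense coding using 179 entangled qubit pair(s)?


Superdense coding allows 2 classical bits per shared entangled pair.
179 pair(s) -> 2 * 179 = 358 classical bits

358


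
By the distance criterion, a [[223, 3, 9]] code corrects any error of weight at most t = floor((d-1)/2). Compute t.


Code parameters: [[223, 3, 9]], distance d = 9.
Number of correctable errors = floor((d-1)/2)
= floor((9 - 1)/2)
= floor(8/2)
= 4

4


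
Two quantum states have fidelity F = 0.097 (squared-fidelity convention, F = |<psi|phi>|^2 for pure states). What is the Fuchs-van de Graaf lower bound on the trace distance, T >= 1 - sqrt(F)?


Fuchs-van de Graaf (squared-fidelity convention): 1 - sqrt(F) <= T <= sqrt(1 - F).
Lower bound: T >= 1 - sqrt(F)
sqrt(F) = sqrt(0.097) = 0.3114
T >= 1 - 0.3114
T >= 0.6886

0.6886


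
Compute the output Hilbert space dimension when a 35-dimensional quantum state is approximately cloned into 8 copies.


Output space = H^(tensor 8) where dim(H) = 35
dim = 35^8
= 1225 (after 2 factors)
= 42875 (after 3 factors)
= 1500625 (after 4 factors)
= 52521875 (after 5 factors)
= 1838265625 (after 6 factors)
= 64339296875 (after 7 factors)
= 2251875390625 (after 8 factors)
= 2251875390625

2251875390625


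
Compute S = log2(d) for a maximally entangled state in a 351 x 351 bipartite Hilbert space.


For a maximally entangled state in d x d:
S = log2(d) = log2(351)
= 8.4553

8.4553


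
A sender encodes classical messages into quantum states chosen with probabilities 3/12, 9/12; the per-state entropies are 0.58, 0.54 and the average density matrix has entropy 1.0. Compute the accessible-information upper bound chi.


chi = S(rho) - sum_i p_i * S(rho_i)
Weighted entropy = 3/12 * 0.58 + 9/12 * 0.54
= 0.5500
chi = 1.0 - 0.5500
= 0.4500

0.4500


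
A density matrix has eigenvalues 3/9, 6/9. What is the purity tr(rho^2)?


tr(rho^2) = sum of eigenvalues squared
= (3/9)^2 + (6/9)^2
= (9 + 36) / 81
= 45/81
= 0.5556

0.5556


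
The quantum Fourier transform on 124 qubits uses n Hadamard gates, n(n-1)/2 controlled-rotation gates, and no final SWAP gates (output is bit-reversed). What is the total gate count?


Hadamard gates: 124
Controlled rotations: n*(n-1)/2 = 124*123/2 = 7626
SWAP gates: 0 (omitted)
Total = 124 + 7626
= 7750

7750


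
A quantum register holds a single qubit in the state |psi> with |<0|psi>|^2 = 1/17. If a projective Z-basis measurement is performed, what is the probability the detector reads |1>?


|alpha|^2 = 1/17 = 0.0588
|beta|^2 = 1 - 1/17 = 16/17 = 0.9412
P(|1>) = |beta|^2 = 0.9412

0.9412


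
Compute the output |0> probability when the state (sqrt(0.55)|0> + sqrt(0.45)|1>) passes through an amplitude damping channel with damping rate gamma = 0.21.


For amplitude damping with parameter gamma on state sqrt(a)|0> + sqrt(b)|1>:
alpha^2 = 0.55, beta^2 = 0.45
P(|0>) = alpha^2 + gamma * beta^2
= 0.55 + 0.21 * 0.45
= 0.55 + 0.0945
= 0.6445

0.6445


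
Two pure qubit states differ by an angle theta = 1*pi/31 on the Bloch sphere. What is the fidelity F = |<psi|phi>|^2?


For states separated by angle theta on Bloch sphere:
F = cos^2(theta/2)
theta = 1*pi/31 = 0.1013
theta/2 = 0.0507
cos(theta/2) = 0.9987
F = 0.9974

0.9974


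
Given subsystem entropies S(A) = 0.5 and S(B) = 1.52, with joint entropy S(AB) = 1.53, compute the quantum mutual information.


I(A:B) = S(A) + S(B) - S(AB)
= 0.5 + 1.52 - 1.53
= 0.4900

0.4900


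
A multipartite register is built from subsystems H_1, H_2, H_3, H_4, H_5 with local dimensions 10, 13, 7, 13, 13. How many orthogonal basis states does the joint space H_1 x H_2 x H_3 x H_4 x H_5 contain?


dim(H_1 x H_2 x H_3 x H_4 x H_5) = 10 * 13 * 7 * 13 * 13
= 130 * 7 * 13 * 13
= 910 * 13 * 13
= 11830 * 13
= 153790

153790


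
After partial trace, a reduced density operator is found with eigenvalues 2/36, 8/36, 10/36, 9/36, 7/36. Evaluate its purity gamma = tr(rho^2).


tr(rho^2) = sum of eigenvalues squared
= (2/36)^2 + (8/36)^2 + (10/36)^2 + (9/36)^2 + (7/36)^2
= (4 + 64 + 100 + 81 + 49) / 1296
= 298/1296
= 0.2299

0.2299


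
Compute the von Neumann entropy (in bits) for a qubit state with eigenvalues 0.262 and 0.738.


S = -p*log2(p) - (1-p)*log2(1-p)
p = 0.2620, 1-p = 0.7380
= -0.2620 * log2(0.2620) - 0.7380 * log2(0.7380)
= -(-0.5063) - (-0.3235)
= 0.8297

0.8297


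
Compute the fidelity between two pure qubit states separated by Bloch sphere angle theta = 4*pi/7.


For states separated by angle theta on Bloch sphere:
F = cos^2(theta/2)
theta = 4*pi/7 = 1.7952
theta/2 = 0.8976
cos(theta/2) = 0.6235
F = 0.3887

0.3887


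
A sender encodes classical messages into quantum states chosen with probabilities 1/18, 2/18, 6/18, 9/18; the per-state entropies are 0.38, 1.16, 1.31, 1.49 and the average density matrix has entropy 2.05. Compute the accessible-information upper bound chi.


chi = S(rho) - sum_i p_i * S(rho_i)
Weighted entropy = 1/18 * 0.38 + 2/18 * 1.16 + 6/18 * 1.31 + 9/18 * 1.49
= 1.3317
chi = 2.05 - 1.3317
= 0.7183

0.7183


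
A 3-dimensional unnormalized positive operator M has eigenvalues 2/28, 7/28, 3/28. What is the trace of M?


tr(M) = sum of eigenvalues
= 2/28 + 7/28 + 3/28
= 12/28
= 0.4286

0.4286


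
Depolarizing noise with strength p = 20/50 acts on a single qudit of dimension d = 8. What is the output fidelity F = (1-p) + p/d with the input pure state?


F = (1-p) + p/d
= (1 - 0.4000) + 0.4000/8
= 0.6000 + 0.0500
= 0.6500

0.6500


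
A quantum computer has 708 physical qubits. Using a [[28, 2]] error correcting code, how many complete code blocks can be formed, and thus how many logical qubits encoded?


Each code block uses 28 physical qubits for 2 logical qubit(s).
Number of complete blocks = floor(708 / 28) = 25
Logical qubits = 25 * 2
= 50

50


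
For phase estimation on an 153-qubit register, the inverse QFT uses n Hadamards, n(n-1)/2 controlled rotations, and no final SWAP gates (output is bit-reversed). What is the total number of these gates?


Hadamard gates: 153
Controlled rotations: n*(n-1)/2 = 153*152/2 = 11628
SWAP gates: 0 (omitted)
Total = 153 + 11628
= 11781

11781


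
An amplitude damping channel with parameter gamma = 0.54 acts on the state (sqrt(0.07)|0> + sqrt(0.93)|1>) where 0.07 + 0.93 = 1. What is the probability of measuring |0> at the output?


For amplitude damping with parameter gamma on state sqrt(a)|0> + sqrt(b)|1>:
alpha^2 = 0.07, beta^2 = 0.93
P(|0>) = alpha^2 + gamma * beta^2
= 0.07 + 0.54 * 0.93
= 0.07 + 0.5022
= 0.5722

0.5722


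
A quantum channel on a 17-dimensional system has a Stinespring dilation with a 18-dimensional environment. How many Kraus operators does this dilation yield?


Tracing out the environment in an orthonormal basis {|i>_E} gives Kraus operators K_i = <i|_E U |0>_E.
Number of Kraus operators = dim(H_env) = d_env
= 18

18


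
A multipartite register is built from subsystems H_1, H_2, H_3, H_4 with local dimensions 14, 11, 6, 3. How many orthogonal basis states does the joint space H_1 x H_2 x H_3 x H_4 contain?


dim(H_1 x H_2 x H_3 x H_4) = 14 * 11 * 6 * 3
= 154 * 6 * 3
= 924 * 3
= 2772

2772


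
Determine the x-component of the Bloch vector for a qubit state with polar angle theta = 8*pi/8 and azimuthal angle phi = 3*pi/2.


theta = 3.1416, phi = 4.7124
r_x = sin(theta)*cos(phi) = 0.0000 * 0.0000
r_x = 0.0000

0.0000


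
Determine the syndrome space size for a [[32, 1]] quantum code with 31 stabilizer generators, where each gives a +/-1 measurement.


Each stabilizer generator gives a binary (+1 or -1) measurement outcome.
With 31 independent generators:
Total syndromes = 2^31
= 2147483648

2147483648


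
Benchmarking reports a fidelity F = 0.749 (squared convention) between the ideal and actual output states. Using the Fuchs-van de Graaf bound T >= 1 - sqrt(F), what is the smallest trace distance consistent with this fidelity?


Fuchs-van de Graaf (squared-fidelity convention): 1 - sqrt(F) <= T <= sqrt(1 - F).
Lower bound: T >= 1 - sqrt(F)
sqrt(F) = sqrt(0.749) = 0.8654
T >= 1 - 0.8654
T >= 0.1346

0.1346


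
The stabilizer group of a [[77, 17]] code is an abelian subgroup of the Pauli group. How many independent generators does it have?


For an [[n,k]] stabilizer code:
Number of stabilizer generators = n - k
= 77 - 17
= 60

60


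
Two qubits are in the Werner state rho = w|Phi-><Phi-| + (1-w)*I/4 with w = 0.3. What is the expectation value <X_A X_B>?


|Phi-> = (|00> - |11>)/sqrt(2)
For the pure Bell state, <X_A X_B> = -1 (Bell-state Pauli correlator).
The maximally-mixed part I/4 has tr(I/4 * P tensor P) = 0 for any traceless Pauli P.
So <X_A X_B>_rho = w * (-1) + (1 - w) * 0
= 0.3 * (-1)
= -0.3000

-0.3000


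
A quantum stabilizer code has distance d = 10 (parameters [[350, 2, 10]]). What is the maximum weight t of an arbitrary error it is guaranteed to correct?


Code parameters: [[350, 2, 10]], distance d = 10.
Number of correctable errors = floor((d-1)/2)
= floor((10 - 1)/2)
= floor(9/2)
= 4

4


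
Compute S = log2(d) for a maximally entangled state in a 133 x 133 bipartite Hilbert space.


For a maximally entangled state in d x d:
S = log2(d) = log2(133)
= 7.0553

7.0553


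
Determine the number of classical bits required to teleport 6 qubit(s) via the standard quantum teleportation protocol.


Quantum teleportation requires 2 classical bits per qubit teleported.
6 qubit(s) -> 2 * 6 = 12 classical bits

12


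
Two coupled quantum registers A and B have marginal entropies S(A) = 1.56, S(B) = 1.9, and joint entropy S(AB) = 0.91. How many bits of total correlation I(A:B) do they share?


I(A:B) = S(A) + S(B) - S(AB)
= 1.56 + 1.9 - 0.91
= 2.5500

2.5500


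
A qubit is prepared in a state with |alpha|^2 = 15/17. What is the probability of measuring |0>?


|alpha|^2 = 15/17 = 0.8824
|beta|^2 = 1 - 15/17 = 2/17 = 0.1176
P(|0>) = |alpha|^2 = 0.8824

0.8824


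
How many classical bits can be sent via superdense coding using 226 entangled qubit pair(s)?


Superdense coding allows 2 classical bits per shared entangled pair.
226 pair(s) -> 2 * 226 = 452 classical bits

452


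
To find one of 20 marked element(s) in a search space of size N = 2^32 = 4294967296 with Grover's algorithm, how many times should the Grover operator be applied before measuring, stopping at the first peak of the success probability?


After j Grover iterations the success probability is P(j) = sin^2((2j+1)*theta), where sin(theta) = sqrt(k/N).
N = 2^32 = 4294967296, k = 20
sin(theta) = sqrt(k/N) = 6.82393792e-05
theta = arcsin(sqrt(k/N)) = 6.823937925e-05 rad
P(j) reaches its first maximum when (2j+1)*theta is as close as possible to pi/2, i.e. j = round(pi/(4*theta) - 1/2).
pi/(4*theta) - 1/2 = 11508.9564
(For comparison, the common estimate pi/4 * sqrt(N/k) = 11509.4565; the exact maximiser is used here.)
Optimal iterations = 11509

11509


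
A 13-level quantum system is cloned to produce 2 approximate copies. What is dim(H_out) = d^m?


Output space = H^(tensor 2) where dim(H) = 13
dim = 13^2
= 169

169


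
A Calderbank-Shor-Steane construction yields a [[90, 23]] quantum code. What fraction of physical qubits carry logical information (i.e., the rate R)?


Code rate R = k/n
= 23/90
= 0.2556

0.2556


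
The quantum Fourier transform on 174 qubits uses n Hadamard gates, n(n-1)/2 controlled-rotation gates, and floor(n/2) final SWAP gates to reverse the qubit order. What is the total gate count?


Hadamard gates: 174
Controlled rotations: n*(n-1)/2 = 174*173/2 = 15051
SWAP gates: floor(n/2) = floor(174/2) = 87
Total = 174 + 15051 + 87
= 15312

15312


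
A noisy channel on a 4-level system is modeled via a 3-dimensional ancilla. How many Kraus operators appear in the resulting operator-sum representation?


Tracing out the environment in an orthonormal basis {|i>_E} gives Kraus operators K_i = <i|_E U |0>_E.
Number of Kraus operators = dim(H_env) = d_env
= 3

3


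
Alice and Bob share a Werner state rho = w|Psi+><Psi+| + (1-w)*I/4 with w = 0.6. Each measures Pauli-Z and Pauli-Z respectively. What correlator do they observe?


|Psi+> = (|01> + |10>)/sqrt(2)
For the pure Bell state, <Z_A Z_B> = -1 (Bell-state Pauli correlator).
The maximally-mixed part I/4 has tr(I/4 * P tensor P) = 0 for any traceless Pauli P.
So <Z_A Z_B>_rho = w * (-1) + (1 - w) * 0
= 0.6 * (-1)
= -0.6000

-0.6000


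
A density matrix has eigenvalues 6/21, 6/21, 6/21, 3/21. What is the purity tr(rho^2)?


tr(rho^2) = sum of eigenvalues squared
= (6/21)^2 + (6/21)^2 + (6/21)^2 + (3/21)^2
= (36 + 36 + 36 + 9) / 441
= 117/441
= 0.2653

0.2653


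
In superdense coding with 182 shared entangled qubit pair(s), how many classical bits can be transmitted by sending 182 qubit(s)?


Superdense coding allows 2 classical bits per shared entangled pair.
182 pair(s) -> 2 * 182 = 364 classical bits

364


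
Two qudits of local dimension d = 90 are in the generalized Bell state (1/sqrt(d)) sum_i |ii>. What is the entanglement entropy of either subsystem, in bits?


For a maximally entangled state in d x d:
S = log2(d) = log2(90)
= 6.4919

6.4919


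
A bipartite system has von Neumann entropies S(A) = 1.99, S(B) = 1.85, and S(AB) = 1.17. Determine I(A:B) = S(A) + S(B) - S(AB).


I(A:B) = S(A) + S(B) - S(AB)
= 1.99 + 1.85 - 1.17
= 2.6700

2.6700


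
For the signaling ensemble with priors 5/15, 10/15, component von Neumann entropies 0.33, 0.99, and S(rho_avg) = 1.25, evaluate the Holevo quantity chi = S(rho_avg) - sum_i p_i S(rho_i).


chi = S(rho) - sum_i p_i * S(rho_i)
Weighted entropy = 5/15 * 0.33 + 10/15 * 0.99
= 0.7700
chi = 1.25 - 0.7700
= 0.4800

0.4800


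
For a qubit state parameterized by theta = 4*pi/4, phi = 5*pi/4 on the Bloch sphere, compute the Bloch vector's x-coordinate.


theta = 3.1416, phi = 3.9270
r_x = sin(theta)*cos(phi) = 0.0000 * -0.7071
r_x = 0.0000

0.0000


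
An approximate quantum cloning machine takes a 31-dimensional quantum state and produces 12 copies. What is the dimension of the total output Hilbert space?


Output space = H^(tensor 12) where dim(H) = 31
dim = 31^12
= 961 (after 2 factors)
= 29791 (after 3 factors)
= 923521 (after 4 factors)
= 28629151 (after 5 factors)
= 887503681 (after 6 factors)
= 27512614111 (after 7 factors)
= 852891037441 (after 8 factors)
= 26439622160671 (after 9 factors)
= 819628286980801 (after 10 factors)
= 25408476896404831 (after 11 factors)
= 787662783788549761 (after 12 factors)
= 787662783788549761

787662783788549761


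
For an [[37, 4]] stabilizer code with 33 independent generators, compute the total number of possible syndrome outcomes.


Each stabilizer generator gives a binary (+1 or -1) measurement outcome.
With 33 independent generators:
Total syndromes = 2^33
= 8589934592

8589934592


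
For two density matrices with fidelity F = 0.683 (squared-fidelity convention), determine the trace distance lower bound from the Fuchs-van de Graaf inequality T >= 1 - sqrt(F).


Fuchs-van de Graaf (squared-fidelity convention): 1 - sqrt(F) <= T <= sqrt(1 - F).
Lower bound: T >= 1 - sqrt(F)
sqrt(F) = sqrt(0.683) = 0.8264
T >= 1 - 0.8264
T >= 0.1736

0.1736


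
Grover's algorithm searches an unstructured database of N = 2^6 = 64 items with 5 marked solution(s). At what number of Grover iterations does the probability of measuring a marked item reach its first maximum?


After j Grover iterations the success probability is P(j) = sin^2((2j+1)*theta), where sin(theta) = sqrt(k/N).
N = 2^6 = 64, k = 5
sin(theta) = sqrt(k/N) = 0.2795084972
theta = arcsin(sqrt(k/N)) = 0.2832821653 rad
P(j) reaches its first maximum when (2j+1)*theta is as close as possible to pi/2, i.e. j = round(pi/(4*theta) - 1/2).
pi/(4*theta) - 1/2 = 2.2725
(For comparison, the common estimate pi/4 * sqrt(N/k) = 2.8099; the exact maximiser is used here.)
Optimal iterations = 2

2


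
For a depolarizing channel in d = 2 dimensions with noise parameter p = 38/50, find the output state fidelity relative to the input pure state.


F = (1-p) + p/d
= (1 - 0.7600) + 0.7600/2
= 0.2400 + 0.3800
= 0.6200

0.6200


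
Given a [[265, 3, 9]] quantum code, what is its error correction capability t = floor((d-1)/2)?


Code parameters: [[265, 3, 9]], distance d = 9.
Number of correctable errors = floor((d-1)/2)
= floor((9 - 1)/2)
= floor(8/2)
= 4

4


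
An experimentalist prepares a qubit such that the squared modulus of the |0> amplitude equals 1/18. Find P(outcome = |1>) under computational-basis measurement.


|alpha|^2 = 1/18 = 0.0556
|beta|^2 = 1 - 1/18 = 17/18 = 0.9444
P(|1>) = |beta|^2 = 0.9444

0.9444


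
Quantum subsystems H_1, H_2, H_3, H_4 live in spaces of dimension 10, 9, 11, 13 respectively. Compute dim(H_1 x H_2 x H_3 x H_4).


dim(H_1 x H_2 x H_3 x H_4) = 10 * 9 * 11 * 13
= 90 * 11 * 13
= 990 * 13
= 12870

12870


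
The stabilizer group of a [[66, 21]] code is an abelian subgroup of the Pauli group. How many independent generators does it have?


For an [[n,k]] stabilizer code:
Number of stabilizer generators = n - k
= 66 - 21
= 45

45


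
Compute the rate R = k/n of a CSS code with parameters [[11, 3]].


Code rate R = k/n
= 3/11
= 0.2727

0.2727


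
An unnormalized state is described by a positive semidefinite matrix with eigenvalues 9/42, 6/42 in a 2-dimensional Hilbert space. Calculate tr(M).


tr(M) = sum of eigenvalues
= 9/42 + 6/42
= 15/42
= 0.3571

0.3571


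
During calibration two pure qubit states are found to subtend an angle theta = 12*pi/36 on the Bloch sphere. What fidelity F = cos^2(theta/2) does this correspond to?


For states separated by angle theta on Bloch sphere:
F = cos^2(theta/2)
theta = 12*pi/36 = 1.0472
theta/2 = 0.5236
cos(theta/2) = 0.8660
F = 0.7500

0.7500


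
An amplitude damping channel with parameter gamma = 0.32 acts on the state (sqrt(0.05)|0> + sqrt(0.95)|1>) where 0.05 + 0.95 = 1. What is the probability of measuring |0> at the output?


For amplitude damping with parameter gamma on state sqrt(a)|0> + sqrt(b)|1>:
alpha^2 = 0.05, beta^2 = 0.95
P(|0>) = alpha^2 + gamma * beta^2
= 0.05 + 0.32 * 0.95
= 0.05 + 0.3040
= 0.3540

0.3540


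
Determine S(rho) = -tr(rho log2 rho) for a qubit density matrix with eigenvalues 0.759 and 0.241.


S = -p*log2(p) - (1-p)*log2(1-p)
p = 0.7590, 1-p = 0.2410
= -0.7590 * log2(0.7590) - 0.2410 * log2(0.2410)
= -(-0.3020) - (-0.4947)
= 0.7967

0.7967


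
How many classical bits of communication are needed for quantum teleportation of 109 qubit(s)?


Quantum teleportation requires 2 classical bits per qubit teleported.
109 qubit(s) -> 2 * 109 = 218 classical bits

218


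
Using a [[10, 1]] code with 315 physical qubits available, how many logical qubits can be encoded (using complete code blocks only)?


Each code block uses 10 physical qubits for 1 logical qubit(s).
Number of complete blocks = floor(315 / 10) = 31
Logical qubits = 31 * 1
= 31

31


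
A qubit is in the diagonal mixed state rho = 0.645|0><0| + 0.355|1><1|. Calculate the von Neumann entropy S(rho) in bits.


S = -p*log2(p) - (1-p)*log2(1-p)
p = 0.6450, 1-p = 0.3550
= -0.6450 * log2(0.6450) - 0.3550 * log2(0.3550)
= -(-0.4080) - (-0.5304)
= 0.9385

0.9385


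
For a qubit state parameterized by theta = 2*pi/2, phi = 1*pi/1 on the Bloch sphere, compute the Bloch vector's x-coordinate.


theta = 3.1416, phi = 3.1416
r_x = sin(theta)*cos(phi) = 0.0000 * -1.0000
r_x = 0.0000

0.0000


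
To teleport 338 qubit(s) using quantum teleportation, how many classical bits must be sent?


Quantum teleportation requires 2 classical bits per qubit teleported.
338 qubit(s) -> 2 * 338 = 676 classical bits

676


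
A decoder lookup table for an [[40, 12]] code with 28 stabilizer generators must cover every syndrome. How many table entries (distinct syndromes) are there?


Each stabilizer generator gives a binary (+1 or -1) measurement outcome.
With 28 independent generators:
Total syndromes = 2^28
= 268435456

268435456


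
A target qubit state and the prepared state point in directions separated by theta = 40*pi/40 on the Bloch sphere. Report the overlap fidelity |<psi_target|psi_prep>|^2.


For states separated by angle theta on Bloch sphere:
F = cos^2(theta/2)
theta = 40*pi/40 = 3.1416
theta/2 = 1.5708
cos(theta/2) = 0.0000
F = 0.0000

0.0000


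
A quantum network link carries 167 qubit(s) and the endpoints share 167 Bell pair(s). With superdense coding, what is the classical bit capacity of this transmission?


Superdense coding allows 2 classical bits per shared entangled pair.
167 pair(s) -> 2 * 167 = 334 classical bits

334


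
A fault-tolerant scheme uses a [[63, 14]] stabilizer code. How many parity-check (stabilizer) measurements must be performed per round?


For an [[n,k]] stabilizer code:
Number of stabilizer generators = n - k
= 63 - 14
= 49

49


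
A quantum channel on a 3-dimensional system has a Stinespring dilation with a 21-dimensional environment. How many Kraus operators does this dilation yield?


Tracing out the environment in an orthonormal basis {|i>_E} gives Kraus operators K_i = <i|_E U |0>_E.
Number of Kraus operators = dim(H_env) = d_env
= 21

21


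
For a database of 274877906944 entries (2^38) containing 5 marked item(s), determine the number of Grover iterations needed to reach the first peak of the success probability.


After j Grover iterations the success probability is P(j) = sin^2((2j+1)*theta), where sin(theta) = sqrt(k/N).
N = 2^38 = 274877906944, k = 5
sin(theta) = sqrt(k/N) = 4.2649612e-06
theta = arcsin(sqrt(k/N)) = 4.2649612e-06 rad
P(j) reaches its first maximum when (2j+1)*theta is as close as possible to pi/2, i.e. j = round(pi/(4*theta) - 1/2).
pi/(4*theta) - 1/2 = 184150.8033
(For comparison, the common estimate pi/4 * sqrt(N/k) = 184151.3033; the exact maximiser is used here.)
Optimal iterations = 184151

184151


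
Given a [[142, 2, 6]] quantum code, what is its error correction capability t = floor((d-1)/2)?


Code parameters: [[142, 2, 6]], distance d = 6.
Number of correctable errors = floor((d-1)/2)
= floor((6 - 1)/2)
= floor(5/2)
= 2

2


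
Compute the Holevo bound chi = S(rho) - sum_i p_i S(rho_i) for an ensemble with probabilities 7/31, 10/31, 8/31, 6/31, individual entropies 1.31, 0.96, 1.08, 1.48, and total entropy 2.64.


chi = S(rho) - sum_i p_i * S(rho_i)
Weighted entropy = 7/31 * 1.31 + 10/31 * 0.96 + 8/31 * 1.08 + 6/31 * 1.48
= 1.1706
chi = 2.64 - 1.1706
= 1.4694

1.4694


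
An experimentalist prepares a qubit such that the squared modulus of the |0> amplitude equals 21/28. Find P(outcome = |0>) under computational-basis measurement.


|alpha|^2 = 21/28 = 0.7500
|beta|^2 = 1 - 21/28 = 7/28 = 0.2500
P(|0>) = |alpha|^2 = 0.7500

0.7500


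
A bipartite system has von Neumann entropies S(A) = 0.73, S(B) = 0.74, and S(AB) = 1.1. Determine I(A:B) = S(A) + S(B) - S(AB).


I(A:B) = S(A) + S(B) - S(AB)
= 0.73 + 0.74 - 1.1
= 0.3700

0.3700


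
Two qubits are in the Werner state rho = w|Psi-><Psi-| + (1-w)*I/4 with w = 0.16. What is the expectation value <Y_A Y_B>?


|Psi-> = (|01> - |10>)/sqrt(2)
For the pure Bell state, <Y_A Y_B> = -1 (Bell-state Pauli correlator).
The maximally-mixed part I/4 has tr(I/4 * P tensor P) = 0 for any traceless Pauli P.
So <Y_A Y_B>_rho = w * (-1) + (1 - w) * 0
= 0.16 * (-1)
= -0.1600

-0.1600


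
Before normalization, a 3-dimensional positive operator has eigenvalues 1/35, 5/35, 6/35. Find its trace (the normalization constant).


tr(M) = sum of eigenvalues
= 1/35 + 5/35 + 6/35
= 12/35
= 0.3429

0.3429


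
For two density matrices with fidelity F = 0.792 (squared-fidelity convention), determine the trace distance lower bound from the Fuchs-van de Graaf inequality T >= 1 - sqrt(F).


Fuchs-van de Graaf (squared-fidelity convention): 1 - sqrt(F) <= T <= sqrt(1 - F).
Lower bound: T >= 1 - sqrt(F)
sqrt(F) = sqrt(0.792) = 0.8899
T >= 1 - 0.8899
T >= 0.1101

0.1101


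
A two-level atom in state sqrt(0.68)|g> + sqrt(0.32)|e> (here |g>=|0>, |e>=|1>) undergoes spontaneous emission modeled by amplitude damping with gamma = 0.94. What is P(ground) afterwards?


For amplitude damping with parameter gamma on state sqrt(a)|0> + sqrt(b)|1>:
alpha^2 = 0.68, beta^2 = 0.32
P(|0>) = alpha^2 + gamma * beta^2
= 0.68 + 0.94 * 0.32
= 0.68 + 0.3008
= 0.9808

0.9808


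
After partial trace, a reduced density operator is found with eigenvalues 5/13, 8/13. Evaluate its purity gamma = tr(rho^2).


tr(rho^2) = sum of eigenvalues squared
= (5/13)^2 + (8/13)^2
= (25 + 64) / 169
= 89/169
= 0.5266

0.5266


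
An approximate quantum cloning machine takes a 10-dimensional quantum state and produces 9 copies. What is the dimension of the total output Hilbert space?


Output space = H^(tensor 9) where dim(H) = 10
dim = 10^9
= 100 (after 2 factors)
= 1000 (after 3 factors)
= 10000 (after 4 factors)
= 100000 (after 5 factors)
= 1000000 (after 6 factors)
= 10000000 (after 7 factors)
= 100000000 (after 8 factors)
= 1000000000 (after 9 factors)
= 1000000000

1000000000


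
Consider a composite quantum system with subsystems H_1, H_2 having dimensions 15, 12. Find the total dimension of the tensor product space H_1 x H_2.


dim(H_1 x H_2) = 15 * 12
= 180

180


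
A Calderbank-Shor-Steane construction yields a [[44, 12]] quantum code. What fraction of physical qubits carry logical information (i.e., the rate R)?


Code rate R = k/n
= 12/44
= 0.2727

0.2727


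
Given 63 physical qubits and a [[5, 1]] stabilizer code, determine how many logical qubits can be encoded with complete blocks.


Each code block uses 5 physical qubits for 1 logical qubit(s).
Number of complete blocks = floor(63 / 5) = 12
Logical qubits = 12 * 1
= 12

12


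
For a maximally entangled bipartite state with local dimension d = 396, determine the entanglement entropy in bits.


For a maximally entangled state in d x d:
S = log2(d) = log2(396)
= 8.6294

8.6294


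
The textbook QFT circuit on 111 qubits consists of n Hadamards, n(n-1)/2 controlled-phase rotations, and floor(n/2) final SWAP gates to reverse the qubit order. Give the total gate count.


Hadamard gates: 111
Controlled rotations: n*(n-1)/2 = 111*110/2 = 6105
SWAP gates: floor(n/2) = floor(111/2) = 55
Total = 111 + 6105 + 55
= 6271

6271


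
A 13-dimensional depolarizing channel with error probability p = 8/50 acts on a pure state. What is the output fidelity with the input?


F = (1-p) + p/d
= (1 - 0.1600) + 0.1600/13
= 0.8400 + 0.0123
= 0.8523

0.8523


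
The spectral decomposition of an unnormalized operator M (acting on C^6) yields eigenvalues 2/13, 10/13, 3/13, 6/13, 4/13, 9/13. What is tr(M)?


tr(M) = sum of eigenvalues
= 2/13 + 10/13 + 3/13 + 6/13 + 4/13 + 9/13
= 34/13
= 2.6154

2.6154


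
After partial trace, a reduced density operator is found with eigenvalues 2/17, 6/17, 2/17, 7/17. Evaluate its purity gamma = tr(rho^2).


tr(rho^2) = sum of eigenvalues squared
= (2/17)^2 + (6/17)^2 + (2/17)^2 + (7/17)^2
= (4 + 36 + 4 + 49) / 289
= 93/289
= 0.3218

0.3218


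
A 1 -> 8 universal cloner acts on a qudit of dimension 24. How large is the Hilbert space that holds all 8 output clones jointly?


Output space = H^(tensor 8) where dim(H) = 24
dim = 24^8
= 576 (after 2 factors)
= 13824 (after 3 factors)
= 331776 (after 4 factors)
= 7962624 (after 5 factors)
= 191102976 (after 6 factors)
= 4586471424 (after 7 factors)
= 110075314176 (after 8 factors)
= 110075314176

110075314176


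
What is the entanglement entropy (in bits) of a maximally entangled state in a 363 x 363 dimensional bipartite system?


For a maximally entangled state in d x d:
S = log2(d) = log2(363)
= 8.5038

8.5038


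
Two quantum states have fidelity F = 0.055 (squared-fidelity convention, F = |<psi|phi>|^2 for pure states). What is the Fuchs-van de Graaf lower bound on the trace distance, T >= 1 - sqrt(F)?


Fuchs-van de Graaf (squared-fidelity convention): 1 - sqrt(F) <= T <= sqrt(1 - F).
Lower bound: T >= 1 - sqrt(F)
sqrt(F) = sqrt(0.055) = 0.2345
T >= 1 - 0.2345
T >= 0.7655

0.7655


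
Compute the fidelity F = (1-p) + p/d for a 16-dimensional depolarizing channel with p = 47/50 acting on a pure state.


F = (1-p) + p/d
= (1 - 0.9400) + 0.9400/16
= 0.0600 + 0.0587
= 0.1188

0.1188


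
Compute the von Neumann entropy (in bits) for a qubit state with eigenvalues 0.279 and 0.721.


S = -p*log2(p) - (1-p)*log2(1-p)
p = 0.2790, 1-p = 0.7210
= -0.2790 * log2(0.2790) - 0.7210 * log2(0.7210)
= -(-0.5138) - (-0.3403)
= 0.8541

0.8541


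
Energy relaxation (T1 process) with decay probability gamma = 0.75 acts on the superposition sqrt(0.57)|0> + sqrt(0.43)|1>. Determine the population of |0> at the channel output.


For amplitude damping with parameter gamma on state sqrt(a)|0> + sqrt(b)|1>:
alpha^2 = 0.57, beta^2 = 0.43
P(|0>) = alpha^2 + gamma * beta^2
= 0.57 + 0.75 * 0.43
= 0.57 + 0.3225
= 0.8925

0.8925


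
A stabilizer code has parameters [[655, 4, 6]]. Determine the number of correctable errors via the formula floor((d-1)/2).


Code parameters: [[655, 4, 6]], distance d = 6.
Number of correctable errors = floor((d-1)/2)
= floor((6 - 1)/2)
= floor(5/2)
= 2

2


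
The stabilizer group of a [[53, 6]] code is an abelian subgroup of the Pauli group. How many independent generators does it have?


For an [[n,k]] stabilizer code:
Number of stabilizer generators = n - k
= 53 - 6
= 47

47


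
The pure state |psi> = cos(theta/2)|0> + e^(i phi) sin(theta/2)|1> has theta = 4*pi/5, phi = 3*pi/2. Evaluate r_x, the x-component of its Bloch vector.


theta = 2.5133, phi = 4.7124
r_x = sin(theta)*cos(phi) = 0.5878 * 0.0000
r_x = 0.0000

0.0000


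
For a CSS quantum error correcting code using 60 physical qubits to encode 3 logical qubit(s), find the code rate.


Code rate R = k/n
= 3/60
= 0.0500

0.0500


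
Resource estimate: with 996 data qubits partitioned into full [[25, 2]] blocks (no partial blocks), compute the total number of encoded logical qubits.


Each code block uses 25 physical qubits for 2 logical qubit(s).
Number of complete blocks = floor(996 / 25) = 39
Logical qubits = 39 * 2
= 78

78


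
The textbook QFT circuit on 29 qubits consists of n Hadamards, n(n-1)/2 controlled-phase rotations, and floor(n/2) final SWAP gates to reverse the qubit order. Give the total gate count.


Hadamard gates: 29
Controlled rotations: n*(n-1)/2 = 29*28/2 = 406
SWAP gates: floor(n/2) = floor(29/2) = 14
Total = 29 + 406 + 14
= 449

449


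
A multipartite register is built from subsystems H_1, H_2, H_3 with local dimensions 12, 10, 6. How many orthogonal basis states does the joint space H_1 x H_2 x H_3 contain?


dim(H_1 x H_2 x H_3) = 12 * 10 * 6
= 120 * 6
= 720

720


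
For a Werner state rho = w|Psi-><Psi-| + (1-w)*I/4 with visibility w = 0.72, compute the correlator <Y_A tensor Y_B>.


|Psi-> = (|01> - |10>)/sqrt(2)
For the pure Bell state, <Y_A Y_B> = -1 (Bell-state Pauli correlator).
The maximally-mixed part I/4 has tr(I/4 * P tensor P) = 0 for any traceless Pauli P.
So <Y_A Y_B>_rho = w * (-1) + (1 - w) * 0
= 0.72 * (-1)
= -0.7200

-0.7200


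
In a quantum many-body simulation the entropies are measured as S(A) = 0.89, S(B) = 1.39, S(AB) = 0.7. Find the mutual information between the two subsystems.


I(A:B) = S(A) + S(B) - S(AB)
= 0.89 + 1.39 - 0.7
= 1.5800

1.5800


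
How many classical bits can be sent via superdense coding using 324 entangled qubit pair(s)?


Superdense coding allows 2 classical bits per shared entangled pair.
324 pair(s) -> 2 * 324 = 648 classical bits

648


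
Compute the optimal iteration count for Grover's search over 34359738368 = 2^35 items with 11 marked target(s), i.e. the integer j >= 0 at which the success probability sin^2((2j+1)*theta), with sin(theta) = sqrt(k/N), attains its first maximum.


After j Grover iterations the success probability is P(j) = sin^2((2j+1)*theta), where sin(theta) = sqrt(k/N).
N = 2^35 = 34359738368, k = 11
sin(theta) = sqrt(k/N) = 1.789251617e-05
theta = arcsin(sqrt(k/N)) = 1.789251617e-05 rad
P(j) reaches its first maximum when (2j+1)*theta is as close as possible to pi/2, i.e. j = round(pi/(4*theta) - 1/2).
pi/(4*theta) - 1/2 = 43894.8446
(For comparison, the common estimate pi/4 * sqrt(N/k) = 43895.3446; the exact maximiser is used here.)
Optimal iterations = 43895

43895


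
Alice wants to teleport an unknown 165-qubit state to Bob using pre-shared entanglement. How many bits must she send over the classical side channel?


Quantum teleportation requires 2 classical bits per qubit teleported.
165 qubit(s) -> 2 * 165 = 330 classical bits

330


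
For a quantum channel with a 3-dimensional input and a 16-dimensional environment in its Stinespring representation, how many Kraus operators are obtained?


Tracing out the environment in an orthonormal basis {|i>_E} gives Kraus operators K_i = <i|_E U |0>_E.
Number of Kraus operators = dim(H_env) = d_env
= 16

16


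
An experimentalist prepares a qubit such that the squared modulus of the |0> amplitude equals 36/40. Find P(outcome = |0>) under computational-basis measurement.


|alpha|^2 = 36/40 = 0.9000
|beta|^2 = 1 - 36/40 = 4/40 = 0.1000
P(|0>) = |alpha|^2 = 0.9000

0.9000


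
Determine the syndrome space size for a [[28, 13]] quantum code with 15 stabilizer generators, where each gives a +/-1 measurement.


Each stabilizer generator gives a binary (+1 or -1) measurement outcome.
With 15 independent generators:
Total syndromes = 2^15
= 32768

32768


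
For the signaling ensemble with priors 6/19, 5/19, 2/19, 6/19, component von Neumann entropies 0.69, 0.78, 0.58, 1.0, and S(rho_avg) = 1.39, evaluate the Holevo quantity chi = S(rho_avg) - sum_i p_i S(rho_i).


chi = S(rho) - sum_i p_i * S(rho_i)
Weighted entropy = 6/19 * 0.69 + 5/19 * 0.78 + 2/19 * 0.58 + 6/19 * 1.0
= 0.8000
chi = 1.39 - 0.8000
= 0.5900

0.5900


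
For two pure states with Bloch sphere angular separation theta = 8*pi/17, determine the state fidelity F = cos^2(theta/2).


For states separated by angle theta on Bloch sphere:
F = cos^2(theta/2)
theta = 8*pi/17 = 1.4784
theta/2 = 0.7392
cos(theta/2) = 0.7390
F = 0.5461

0.5461


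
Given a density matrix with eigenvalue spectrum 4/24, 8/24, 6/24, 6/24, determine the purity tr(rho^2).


tr(rho^2) = sum of eigenvalues squared
= (4/24)^2 + (8/24)^2 + (6/24)^2 + (6/24)^2
= (16 + 64 + 36 + 36) / 576
= 152/576
= 0.2639

0.2639


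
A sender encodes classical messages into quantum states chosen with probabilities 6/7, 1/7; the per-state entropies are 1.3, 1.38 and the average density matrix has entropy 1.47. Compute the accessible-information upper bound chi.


chi = S(rho) - sum_i p_i * S(rho_i)
Weighted entropy = 6/7 * 1.3 + 1/7 * 1.38
= 1.3114
chi = 1.47 - 1.3114
= 0.1586

0.1586


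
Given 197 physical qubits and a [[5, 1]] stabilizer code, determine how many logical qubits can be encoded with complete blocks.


Each code block uses 5 physical qubits for 1 logical qubit(s).
Number of complete blocks = floor(197 / 5) = 39
Logical qubits = 39 * 1
= 39

39


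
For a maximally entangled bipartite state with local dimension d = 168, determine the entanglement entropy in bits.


For a maximally entangled state in d x d:
S = log2(d) = log2(168)
= 7.3923

7.3923


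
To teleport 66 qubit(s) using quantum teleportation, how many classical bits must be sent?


Quantum teleportation requires 2 classical bits per qubit teleported.
66 qubit(s) -> 2 * 66 = 132 classical bits

132


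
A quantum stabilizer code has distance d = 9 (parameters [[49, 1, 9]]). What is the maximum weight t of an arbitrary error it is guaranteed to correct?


Code parameters: [[49, 1, 9]], distance d = 9.
Number of correctable errors = floor((d-1)/2)
= floor((9 - 1)/2)
= floor(8/2)
= 4

4


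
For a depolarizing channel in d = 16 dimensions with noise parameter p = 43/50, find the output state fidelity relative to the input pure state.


F = (1-p) + p/d
= (1 - 0.8600) + 0.8600/16
= 0.1400 + 0.0537
= 0.1938

0.1938


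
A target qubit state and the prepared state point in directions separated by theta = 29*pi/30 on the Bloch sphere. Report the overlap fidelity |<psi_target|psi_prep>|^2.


For states separated by angle theta on Bloch sphere:
F = cos^2(theta/2)
theta = 29*pi/30 = 3.0369
theta/2 = 1.5184
cos(theta/2) = 0.0523
F = 0.0027

0.0027


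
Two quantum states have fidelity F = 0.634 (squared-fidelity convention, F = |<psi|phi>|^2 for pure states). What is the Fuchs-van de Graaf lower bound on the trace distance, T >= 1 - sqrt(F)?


Fuchs-van de Graaf (squared-fidelity convention): 1 - sqrt(F) <= T <= sqrt(1 - F).
Lower bound: T >= 1 - sqrt(F)
sqrt(F) = sqrt(0.634) = 0.7962
T >= 1 - 0.7962
T >= 0.2038

0.2038


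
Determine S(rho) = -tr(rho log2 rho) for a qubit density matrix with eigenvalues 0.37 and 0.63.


S = -p*log2(p) - (1-p)*log2(1-p)
p = 0.3700, 1-p = 0.6300
= -0.3700 * log2(0.3700) - 0.6300 * log2(0.6300)
= -(-0.5307) - (-0.4199)
= 0.9507

0.9507


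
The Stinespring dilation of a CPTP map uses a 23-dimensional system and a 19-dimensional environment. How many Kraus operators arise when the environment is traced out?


Tracing out the environment in an orthonormal basis {|i>_E} gives Kraus operators K_i = <i|_E U |0>_E.
Number of Kraus operators = dim(H_env) = d_env
= 19

19


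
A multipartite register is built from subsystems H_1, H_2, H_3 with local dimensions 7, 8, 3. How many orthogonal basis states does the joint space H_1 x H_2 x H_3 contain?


dim(H_1 x H_2 x H_3) = 7 * 8 * 3
= 56 * 3
= 168

168


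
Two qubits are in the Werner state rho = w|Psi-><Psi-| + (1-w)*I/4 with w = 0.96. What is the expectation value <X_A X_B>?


|Psi-> = (|01> - |10>)/sqrt(2)
For the pure Bell state, <X_A X_B> = -1 (Bell-state Pauli correlator).
The maximally-mixed part I/4 has tr(I/4 * P tensor P) = 0 for any traceless Pauli P.
So <X_A X_B>_rho = w * (-1) + (1 - w) * 0
= 0.96 * (-1)
= -0.9600

-0.9600


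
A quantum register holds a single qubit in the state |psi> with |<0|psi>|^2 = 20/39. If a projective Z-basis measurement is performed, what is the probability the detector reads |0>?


|alpha|^2 = 20/39 = 0.5128
|beta|^2 = 1 - 20/39 = 19/39 = 0.4872
P(|0>) = |alpha|^2 = 0.5128

0.5128


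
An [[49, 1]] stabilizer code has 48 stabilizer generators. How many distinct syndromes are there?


Each stabilizer generator gives a binary (+1 or -1) measurement outcome.
With 48 independent generators:
Total syndromes = 2^48
= 281474976710656

281474976710656


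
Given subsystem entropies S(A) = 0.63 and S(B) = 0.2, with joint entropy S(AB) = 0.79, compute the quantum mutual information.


I(A:B) = S(A) + S(B) - S(AB)
= 0.63 + 0.2 - 0.79
= 0.0400

0.0400
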